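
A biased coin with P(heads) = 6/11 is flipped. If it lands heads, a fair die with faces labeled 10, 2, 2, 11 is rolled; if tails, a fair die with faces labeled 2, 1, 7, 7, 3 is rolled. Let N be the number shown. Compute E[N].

115/22

E[N | heads] = (10+2+2+11)/4 = 25/4.
E[N | tails] = (2+1+7+7+3)/5 = 4.
E[N] = (6/11)·(25/4) + (5/11)·(4) = 115/22.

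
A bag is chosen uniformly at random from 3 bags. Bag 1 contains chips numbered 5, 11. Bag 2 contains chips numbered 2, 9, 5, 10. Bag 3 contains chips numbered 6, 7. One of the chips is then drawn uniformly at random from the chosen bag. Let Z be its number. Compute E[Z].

7

E[Z | bag 1] = (5+11)/2 = 8.
E[Z | bag 2] = (2+9+5+10)/4 = 13/2.
E[Z | bag 3] = (6+7)/2 = 13/2.
By the law of total expectation,
E[Z] = (1/3)·(8) + (1/3)·(13/2) + (1/3)·(13/2) = 7.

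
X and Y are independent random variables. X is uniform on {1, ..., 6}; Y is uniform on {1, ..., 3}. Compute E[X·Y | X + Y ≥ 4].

P(X + Y ≥ 4) = 5/6.
Summing XY·P(x,y) over outcomes with X + Y ≥ 4 gives 121/18.
E[X·Y | X + Y ≥ 4] = (121/18) / (5/6) = 121/15.

121/15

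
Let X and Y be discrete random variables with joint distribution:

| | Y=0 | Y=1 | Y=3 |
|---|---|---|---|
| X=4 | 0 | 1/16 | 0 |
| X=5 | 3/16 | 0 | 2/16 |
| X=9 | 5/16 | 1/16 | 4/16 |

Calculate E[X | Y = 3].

23/3

P(Y = 3) = 3/8.
Summing X·P(X=x,Y=y) over the conditioning event gives 23/8.
E[X | Y = 3] = (23/8) / (3/8) = 23/3.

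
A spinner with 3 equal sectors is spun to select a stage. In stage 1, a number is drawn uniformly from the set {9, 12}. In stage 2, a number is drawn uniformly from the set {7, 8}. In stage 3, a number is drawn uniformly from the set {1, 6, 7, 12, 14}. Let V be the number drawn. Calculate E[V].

E[V | stage 1] = (9+12)/2 = 21/2.
E[V | stage 2] = (7+8)/2 = 15/2.
E[V | stage 3] = (1+6+7+12+14)/5 = 8.
E[V] = (1/3)·(21/2) + (1/3)·(15/2) + (1/3)·(8) = 26/3.

26/3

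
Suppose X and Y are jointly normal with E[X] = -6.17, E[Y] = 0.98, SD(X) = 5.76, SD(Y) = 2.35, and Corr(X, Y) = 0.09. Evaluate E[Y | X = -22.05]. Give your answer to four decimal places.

0.3969

The regression of Y on X has slope ρ·σ_Y/σ_X and passes through (μ_X, μ_Y).
E[Y | X=-22.05] = 0.98 + (0.09)·(2.35/5.76)·(-22.05 − (-6.17)) = 0.98 + (0.036719)·(-15.88) = 0.3969.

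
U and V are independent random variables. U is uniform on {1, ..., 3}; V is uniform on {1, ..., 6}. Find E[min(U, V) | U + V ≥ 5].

25/12

P(U + V ≥ 5) = 2/3.
Summing min(U,V)·P(x,y) over outcomes with U + V ≥ 5 gives 25/18.
E[min(U, V) | U + V ≥ 5] = (25/18) / (2/3) = 25/12.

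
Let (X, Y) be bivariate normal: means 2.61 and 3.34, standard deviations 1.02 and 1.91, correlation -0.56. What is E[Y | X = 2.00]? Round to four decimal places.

3.9797

E[Y | X=x] = μ_Y + ρ(σ_Y/σ_X)(x − μ_X) for jointly normal variables.
E[Y | X=2.00] = 3.34 + (-0.56)·(1.91/1.02)·(2.00 − (2.61)) = 3.34 + (-1.04863)·(-0.61) = 3.9797.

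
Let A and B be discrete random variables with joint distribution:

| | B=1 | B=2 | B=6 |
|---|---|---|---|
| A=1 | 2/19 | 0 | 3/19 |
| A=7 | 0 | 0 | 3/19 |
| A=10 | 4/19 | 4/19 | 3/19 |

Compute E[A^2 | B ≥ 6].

P(B ≥ 6) = 9/19.
Σ A^2·P over the event = 1·(3/19) + 49·(3/19) + 100·(3/19) = 450/19.
E[A^2 | B ≥ 6] = (450/19) / (9/19) = 50.

50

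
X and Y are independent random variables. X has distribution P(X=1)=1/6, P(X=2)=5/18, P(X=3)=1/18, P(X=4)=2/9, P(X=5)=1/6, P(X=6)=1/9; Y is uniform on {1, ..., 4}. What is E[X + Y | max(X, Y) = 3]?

P(max(X, Y) = 3) = 11/72.
Summing (X+Y)·P(x,y) over outcomes with max(X, Y) = 3 gives 13/18.
E[X + Y | max(X, Y) = 3] = (13/18) / (11/72) = 52/11.

52/11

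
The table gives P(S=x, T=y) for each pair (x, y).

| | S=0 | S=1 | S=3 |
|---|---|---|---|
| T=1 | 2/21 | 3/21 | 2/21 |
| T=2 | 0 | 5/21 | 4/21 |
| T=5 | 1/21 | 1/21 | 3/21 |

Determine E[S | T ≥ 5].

P(T ≥ 5) = 5/21.
Σ S·P over the event = 0·(1/21) + 1·(1/21) + 3·(3/21) = 10/21.
E[S | T ≥ 5] = (10/21) / (5/21) = 2.

2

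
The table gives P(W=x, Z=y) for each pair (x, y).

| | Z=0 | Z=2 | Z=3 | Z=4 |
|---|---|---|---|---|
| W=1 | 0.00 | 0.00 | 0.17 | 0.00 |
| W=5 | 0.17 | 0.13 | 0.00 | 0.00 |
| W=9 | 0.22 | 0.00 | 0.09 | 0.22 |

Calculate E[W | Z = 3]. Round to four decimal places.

3.7692

P(Z = 3) = 0.26.
Σ W·P over the event = 1·(0.17) + 9·(0.09) = 0.98.
E[W | Z = 3] = (0.98) / (0.26) = 3.7692.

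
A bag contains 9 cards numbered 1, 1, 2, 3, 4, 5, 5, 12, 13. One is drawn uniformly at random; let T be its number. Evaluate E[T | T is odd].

P(T is odd) = 2/3.
Σ over the event: 1·2/9 + 3·1/9 + 5·2/9 + 13·1/9 = 28/9.
E[T | T is odd] = (28/9) / (2/3) = 14/3.

14/3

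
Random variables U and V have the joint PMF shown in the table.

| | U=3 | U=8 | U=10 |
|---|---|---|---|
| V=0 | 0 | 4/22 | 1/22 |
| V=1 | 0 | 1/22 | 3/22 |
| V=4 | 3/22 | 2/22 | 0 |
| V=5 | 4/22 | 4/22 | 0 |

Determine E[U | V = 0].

P(V = 0) = 5/22.
Σ U·P over the event = 8·(4/22) + 10·(1/22) = 21/11.
E[U | V = 0] = (21/11) / (5/22) = 42/5.

42/5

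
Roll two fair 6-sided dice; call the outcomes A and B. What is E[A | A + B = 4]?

2

Outcomes with A + B = 4: (1,3), (2,2), (3,1), each with probability 1/36.
E[A | A + B = 4] = (1 + 2 + 3) / 3 = 2.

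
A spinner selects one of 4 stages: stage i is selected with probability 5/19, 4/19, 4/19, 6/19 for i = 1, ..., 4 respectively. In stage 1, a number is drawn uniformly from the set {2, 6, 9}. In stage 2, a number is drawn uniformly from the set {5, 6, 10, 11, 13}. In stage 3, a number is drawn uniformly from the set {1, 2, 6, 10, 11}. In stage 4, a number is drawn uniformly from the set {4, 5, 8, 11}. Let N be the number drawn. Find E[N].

E[N | stage 1] = (2+6+9)/3 = 17/3.
E[N | stage 2] = (5+6+10+11+13)/5 = 9.
E[N | stage 3] = (1+2+6+10+11)/5 = 6.
E[N | stage 4] = (4+5+8+11)/4 = 7.
E[N] = (5/19)·(17/3) + (4/19)·(9) + (4/19)·(6) + (6/19)·(7) = 391/57.

391/57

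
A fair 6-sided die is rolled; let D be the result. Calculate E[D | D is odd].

3

Given D is odd, D is equally likely to be any of {1, 3, 5}.
E[D | D is odd] = (1 + 3 + 5) / 3 = 3.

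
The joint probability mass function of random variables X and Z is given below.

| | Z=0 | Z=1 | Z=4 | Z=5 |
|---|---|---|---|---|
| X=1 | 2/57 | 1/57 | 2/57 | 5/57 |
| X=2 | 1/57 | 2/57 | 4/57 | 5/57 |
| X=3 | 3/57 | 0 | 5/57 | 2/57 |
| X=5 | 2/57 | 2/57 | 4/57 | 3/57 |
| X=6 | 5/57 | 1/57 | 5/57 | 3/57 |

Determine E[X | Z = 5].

3

P(Z = 5) = 6/19.
Σ X·P over the event = 1·(5/57) + 2·(5/57) + 3·(2/57) + 5·(3/57) + 6·(3/57) = 18/19.
E[X | Z = 5] = (18/19) / (6/19) = 3.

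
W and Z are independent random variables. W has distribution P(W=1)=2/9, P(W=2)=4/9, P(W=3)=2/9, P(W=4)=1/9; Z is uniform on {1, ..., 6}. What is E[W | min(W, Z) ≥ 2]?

P(min(W, Z) ≥ 2) = 35/54.
Summing W·P(x,y) over outcomes with min(W, Z) ≥ 2 gives 5/3.
E[W | min(W, Z) ≥ 2] = (5/3) / (35/54) = 18/7.

18/7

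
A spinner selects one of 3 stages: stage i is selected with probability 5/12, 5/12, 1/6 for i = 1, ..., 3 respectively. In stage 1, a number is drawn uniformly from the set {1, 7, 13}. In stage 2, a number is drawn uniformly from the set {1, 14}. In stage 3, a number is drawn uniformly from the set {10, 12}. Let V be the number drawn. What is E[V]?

63/8

E[V | stage 1] = (1+7+13)/3 = 7.
E[V | stage 2] = (1+14)/2 = 15/2.
E[V | stage 3] = (10+12)/2 = 11.
By the law of total expectation,
E[V] = (5/12)·(7) + (5/12)·(15/2) + (1/6)·(11) = 63/8.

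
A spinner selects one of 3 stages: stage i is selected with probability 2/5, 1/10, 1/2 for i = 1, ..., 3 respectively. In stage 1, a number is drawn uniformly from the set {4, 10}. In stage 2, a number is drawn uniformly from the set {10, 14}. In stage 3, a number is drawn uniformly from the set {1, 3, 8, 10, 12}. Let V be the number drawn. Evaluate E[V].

E[V | stage 1] = (4+10)/2 = 7.
E[V | stage 2] = (10+14)/2 = 12.
E[V | stage 3] = (1+3+8+10+12)/5 = 34/5.
E[V] = (2/5)·(7) + (1/10)·(12) + (1/2)·(34/5) = 37/5.

37/5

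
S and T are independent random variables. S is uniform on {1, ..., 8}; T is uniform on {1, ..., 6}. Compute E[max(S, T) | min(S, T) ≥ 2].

P(min(S, T) ≥ 2) = 35/48.
Summing max(S,T)·P(x,y) over outcomes with min(S, T) ≥ 2 gives 65/16.
E[max(S, T) | min(S, T) ≥ 2] = (65/16) / (35/48) = 39/7.

39/7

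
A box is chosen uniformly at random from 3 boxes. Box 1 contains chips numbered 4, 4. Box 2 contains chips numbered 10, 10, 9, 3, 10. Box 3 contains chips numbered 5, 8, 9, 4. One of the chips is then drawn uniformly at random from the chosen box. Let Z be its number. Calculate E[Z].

63/10

E[Z | box 1] = (4+4)/2 = 4.
E[Z | box 2] = (10+10+9+3+10)/5 = 42/5.
E[Z | box 3] = (5+8+9+4)/4 = 13/2.
By the law of total expectation,
E[Z] = (1/3)·(4) + (1/3)·(42/5) + (1/3)·(13/2) = 63/10.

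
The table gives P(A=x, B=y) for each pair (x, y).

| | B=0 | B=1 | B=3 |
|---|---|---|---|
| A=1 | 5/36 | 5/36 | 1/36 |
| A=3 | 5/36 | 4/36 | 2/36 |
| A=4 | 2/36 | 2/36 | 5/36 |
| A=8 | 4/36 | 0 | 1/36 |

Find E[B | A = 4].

17/9

P(A = 4) = 1/4.
Σ B·P over the event = 0·(2/36) + 1·(2/36) + 3·(5/36) = 17/36.
E[B | A = 4] = (17/36) / (1/4) = 17/9.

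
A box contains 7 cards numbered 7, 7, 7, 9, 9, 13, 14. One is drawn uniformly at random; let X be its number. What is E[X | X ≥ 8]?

45/4

P(X ≥ 8) = 4/7.
Σ over the event: 9·2/7 + 13·1/7 + 14·1/7 = 45/7.
E[X | X ≥ 8] = (45/7) / (4/7) = 45/4.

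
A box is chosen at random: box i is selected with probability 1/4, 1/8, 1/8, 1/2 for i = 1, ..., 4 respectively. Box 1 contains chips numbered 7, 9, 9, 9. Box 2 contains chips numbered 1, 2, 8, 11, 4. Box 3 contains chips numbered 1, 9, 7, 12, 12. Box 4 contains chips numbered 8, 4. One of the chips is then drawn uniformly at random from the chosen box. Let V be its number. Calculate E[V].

34/5

E[V | box 1] = (7+9+9+9)/4 = 17/2.
E[V | box 2] = (1+2+8+11+4)/5 = 26/5.
E[V | box 3] = (1+9+7+12+12)/5 = 41/5.
E[V | box 4] = (8+4)/2 = 6.
By the law of total expectation,
E[V] = (1/4)·(17/2) + (1/8)·(26/5) + (1/8)·(41/5) + (1/2)·(6) = 34/5.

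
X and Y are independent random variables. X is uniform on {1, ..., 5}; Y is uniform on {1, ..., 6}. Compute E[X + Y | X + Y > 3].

P(X + Y > 3) = 9/10.
Summing (X+Y)·P(x,y) over outcomes with X + Y > 3 gives 187/30.
E[X + Y | X + Y > 3] = (187/30) / (9/10) = 187/27.

187/27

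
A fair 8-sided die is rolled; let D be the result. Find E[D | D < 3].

Given D < 3, D is equally likely to be any of {1, 2}.
E[D | D < 3] = (1 + 2) / 2 = 3/2.

3/2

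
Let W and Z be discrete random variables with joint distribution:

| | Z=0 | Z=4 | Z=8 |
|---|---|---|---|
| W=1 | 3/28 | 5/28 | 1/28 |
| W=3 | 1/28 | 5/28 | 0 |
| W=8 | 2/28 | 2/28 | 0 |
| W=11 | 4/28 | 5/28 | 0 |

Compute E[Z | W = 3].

10/3

P(W = 3) = 3/14.
Σ Z·P over the event = 0·(1/28) + 4·(5/28) = 5/7.
E[Z | W = 3] = (5/7) / (3/14) = 10/3.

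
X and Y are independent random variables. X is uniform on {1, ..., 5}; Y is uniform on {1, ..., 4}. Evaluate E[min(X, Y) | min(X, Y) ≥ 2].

P(min(X, Y) ≥ 2) = 3/5.
Summing min(X,Y)·P(x,y) over outcomes with min(X, Y) ≥ 2 gives 8/5.
E[min(X, Y) | min(X, Y) ≥ 2] = (8/5) / (3/5) = 8/3.

8/3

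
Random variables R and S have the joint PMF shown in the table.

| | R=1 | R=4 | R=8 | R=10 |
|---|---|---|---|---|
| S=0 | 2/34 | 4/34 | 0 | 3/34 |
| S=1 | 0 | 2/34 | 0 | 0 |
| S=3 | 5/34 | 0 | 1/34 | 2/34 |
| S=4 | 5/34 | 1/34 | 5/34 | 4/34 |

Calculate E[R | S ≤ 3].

P(S ≤ 3) = 19/34.
Σ R·P over the event = 1·(2/34) + 1·(5/34) + 4·(4/34) + 4·(2/34) + 8·(1/34) + 10·(3/34) + 10·(2/34) = 89/34.
E[R | S ≤ 3] = (89/34) / (19/34) = 89/19.

89/19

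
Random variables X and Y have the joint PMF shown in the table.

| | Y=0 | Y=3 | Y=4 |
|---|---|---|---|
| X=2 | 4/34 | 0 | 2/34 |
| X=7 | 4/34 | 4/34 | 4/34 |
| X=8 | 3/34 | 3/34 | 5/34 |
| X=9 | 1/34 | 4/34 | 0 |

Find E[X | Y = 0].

23/4

P(Y = 0) = 6/17.
Σ X·P over the event = 2·(4/34) + 7·(4/34) + 8·(3/34) + 9·(1/34) = 69/34.
E[X | Y = 0] = (69/34) / (6/17) = 23/4.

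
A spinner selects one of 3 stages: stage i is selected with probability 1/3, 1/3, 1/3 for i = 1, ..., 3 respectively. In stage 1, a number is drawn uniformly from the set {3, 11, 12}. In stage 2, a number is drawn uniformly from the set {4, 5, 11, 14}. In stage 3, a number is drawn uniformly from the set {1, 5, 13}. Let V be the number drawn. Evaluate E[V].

47/6

E[V | stage 1] = (3+11+12)/3 = 26/3.
E[V | stage 2] = (4+5+11+14)/4 = 17/2.
E[V | stage 3] = (1+5+13)/3 = 19/3.
By the law of total expectation,
E[V] = (1/3)·(26/3) + (1/3)·(17/2) + (1/3)·(19/3) = 47/6.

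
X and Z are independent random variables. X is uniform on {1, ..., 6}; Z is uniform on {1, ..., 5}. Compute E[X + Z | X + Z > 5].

P(X + Z > 5) = 2/3.
Summing (X+Z)·P(x,y) over outcomes with X + Z > 5 gives 31/6.
E[X + Z | X + Z > 5] = (31/6) / (2/3) = 31/4.

31/4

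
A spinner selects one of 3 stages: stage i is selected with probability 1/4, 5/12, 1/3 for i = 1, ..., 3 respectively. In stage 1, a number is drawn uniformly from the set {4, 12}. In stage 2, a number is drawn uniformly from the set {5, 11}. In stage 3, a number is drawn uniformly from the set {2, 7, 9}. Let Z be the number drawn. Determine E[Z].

22/3

E[Z | stage 1] = (4+12)/2 = 8.
E[Z | stage 2] = (5+11)/2 = 8.
E[Z | stage 3] = (2+7+9)/3 = 6.
E[Z] = (1/4)·(8) + (5/12)·(8) + (1/3)·(6) = 22/3.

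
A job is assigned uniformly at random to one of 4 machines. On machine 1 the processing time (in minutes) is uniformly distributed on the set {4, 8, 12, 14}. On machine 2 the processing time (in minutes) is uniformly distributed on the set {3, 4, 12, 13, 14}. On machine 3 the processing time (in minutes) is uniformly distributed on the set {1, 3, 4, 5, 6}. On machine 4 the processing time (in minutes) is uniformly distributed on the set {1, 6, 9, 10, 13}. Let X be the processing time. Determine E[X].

E[X | machine 1] = (4+8+12+14)/4 = 19/2.
E[X | machine 2] = (3+4+12+13+14)/5 = 46/5.
E[X | machine 3] = (1+3+4+5+6)/5 = 19/5.
E[X | machine 4] = (1+6+9+10+13)/5 = 39/5.
By the law of total expectation,
E[X] = (1/4)·(19/2) + (1/4)·(46/5) + (1/4)·(19/5) + (1/4)·(39/5) = 303/40.

303/40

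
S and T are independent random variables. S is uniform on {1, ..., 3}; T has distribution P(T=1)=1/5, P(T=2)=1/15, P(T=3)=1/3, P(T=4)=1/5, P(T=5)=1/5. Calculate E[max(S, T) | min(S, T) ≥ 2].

P(min(S, T) ≥ 2) = 8/15.
Summing max(S,T)·P(x,y) over outcomes with min(S, T) ≥ 2 gives 89/45.
E[max(S, T) | min(S, T) ≥ 2] = (89/45) / (8/15) = 89/24.

89/24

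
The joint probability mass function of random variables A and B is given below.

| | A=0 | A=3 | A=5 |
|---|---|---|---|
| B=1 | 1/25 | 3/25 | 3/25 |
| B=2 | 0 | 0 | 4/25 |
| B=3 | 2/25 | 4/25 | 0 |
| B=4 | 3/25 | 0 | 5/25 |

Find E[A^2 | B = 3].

6

P(B = 3) = 6/25.
Σ A^2·P over the event = 0·(2/25) + 9·(4/25) = 36/25.
E[A^2 | B = 3] = (36/25) / (6/25) = 6.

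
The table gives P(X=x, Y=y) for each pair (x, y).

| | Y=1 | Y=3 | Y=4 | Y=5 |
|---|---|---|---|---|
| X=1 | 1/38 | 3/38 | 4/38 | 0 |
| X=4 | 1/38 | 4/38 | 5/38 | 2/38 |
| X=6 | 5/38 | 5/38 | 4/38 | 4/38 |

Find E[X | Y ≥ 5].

P(Y ≥ 5) = 3/19.
Σ X·P over the event = 4·(2/38) + 6·(4/38) = 16/19.
E[X | Y ≥ 5] = (16/19) / (3/19) = 16/3.

16/3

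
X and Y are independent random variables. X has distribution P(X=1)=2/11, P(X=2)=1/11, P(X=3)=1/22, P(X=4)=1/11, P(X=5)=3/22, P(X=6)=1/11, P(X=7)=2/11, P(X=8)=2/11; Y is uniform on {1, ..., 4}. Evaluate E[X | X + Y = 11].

P(X + Y = 11) = 1/11.
Summing X·P(x,y) over outcomes with X + Y = 11 gives 15/22.
E[X | X + Y = 11] = (15/22) / (1/11) = 15/2.

15/2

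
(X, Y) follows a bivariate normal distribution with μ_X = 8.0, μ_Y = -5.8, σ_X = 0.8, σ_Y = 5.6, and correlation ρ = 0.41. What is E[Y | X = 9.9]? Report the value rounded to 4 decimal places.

The regression of Y on X has slope ρ·σ_Y/σ_X and passes through (μ_X, μ_Y).
E[Y | X=9.9] = -5.8 + (0.41)·(5.6/0.8)·(9.9 − (8.0)) = -5.8 + (2.87)·(1.9) = -0.3470.

-0.3470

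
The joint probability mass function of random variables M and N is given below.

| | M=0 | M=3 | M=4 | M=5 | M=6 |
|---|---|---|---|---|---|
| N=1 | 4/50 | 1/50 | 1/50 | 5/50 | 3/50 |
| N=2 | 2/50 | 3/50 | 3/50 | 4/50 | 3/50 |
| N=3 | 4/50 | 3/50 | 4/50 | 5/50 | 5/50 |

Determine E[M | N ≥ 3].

P(N ≥ 3) = 21/50.
Σ M·P over the event = 0·(4/50) + 3·(3/50) + 4·(4/50) + 5·(5/50) + 6·(5/50) = 8/5.
E[M | N ≥ 3] = (8/5) / (21/50) = 80/21.

80/21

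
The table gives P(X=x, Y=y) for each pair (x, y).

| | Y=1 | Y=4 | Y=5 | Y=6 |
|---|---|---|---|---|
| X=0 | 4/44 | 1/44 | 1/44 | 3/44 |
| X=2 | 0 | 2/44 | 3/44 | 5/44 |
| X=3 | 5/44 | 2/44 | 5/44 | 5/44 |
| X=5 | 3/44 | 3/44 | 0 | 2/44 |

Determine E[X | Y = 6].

7/3

P(Y = 6) = 15/44.
Σ X·P over the event = 0·(3/44) + 2·(5/44) + 3·(5/44) + 5·(2/44) = 35/44.
E[X | Y = 6] = (35/44) / (15/44) = 7/3.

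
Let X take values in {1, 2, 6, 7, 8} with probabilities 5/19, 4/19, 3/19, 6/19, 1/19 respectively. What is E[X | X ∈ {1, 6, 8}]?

P(X ∈ {1, 6, 8}) = 9/19.
Σ over the event: 1·5/19 + 6·3/19 + 8·1/19 = 31/19.
E[X | X ∈ {1, 6, 8}] = (31/19) / (9/19) = 31/9.

31/9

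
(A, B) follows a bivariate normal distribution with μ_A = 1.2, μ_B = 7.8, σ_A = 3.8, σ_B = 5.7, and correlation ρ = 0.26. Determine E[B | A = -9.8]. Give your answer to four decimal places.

3.5100

E[B | A=x] = μ_B + ρ(σ_B/σ_A)(x − μ_A) for jointly normal variables.
E[B | A=-9.8] = 7.8 + (0.26)·(5.7/3.8)·(-9.8 − (1.2)) = 7.8 + (0.39)·(-11) = 3.5100.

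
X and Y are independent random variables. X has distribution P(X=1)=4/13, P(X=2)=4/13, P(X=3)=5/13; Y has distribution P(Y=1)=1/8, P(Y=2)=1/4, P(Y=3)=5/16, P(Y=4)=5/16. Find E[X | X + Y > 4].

P(X + Y > 4) = 5/8.
Summing X·P(x,y) over outcomes with X + Y > 4 gives 155/104.
E[X | X + Y > 4] = (155/104) / (5/8) = 31/13.

31/13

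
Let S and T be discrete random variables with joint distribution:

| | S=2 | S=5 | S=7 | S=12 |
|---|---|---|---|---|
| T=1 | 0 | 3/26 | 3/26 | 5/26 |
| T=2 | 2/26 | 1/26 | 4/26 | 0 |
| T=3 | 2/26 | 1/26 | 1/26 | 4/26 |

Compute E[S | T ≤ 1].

96/11

P(T ≤ 1) = 11/26.
Σ S·P over the event = 5·(3/26) + 7·(3/26) + 12·(5/26) = 48/13.
E[S | T ≤ 1] = (48/13) / (11/26) = 96/11.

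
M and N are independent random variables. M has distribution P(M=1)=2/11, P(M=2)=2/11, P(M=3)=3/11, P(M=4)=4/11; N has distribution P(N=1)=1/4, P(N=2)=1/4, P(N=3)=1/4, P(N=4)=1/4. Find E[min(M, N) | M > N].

7/4

P(M > N) = 5/11.
Summing min(M,N)·P(x,y) over outcomes with M > N gives 35/44.
E[min(M, N) | M > N] = (35/44) / (5/11) = 7/4.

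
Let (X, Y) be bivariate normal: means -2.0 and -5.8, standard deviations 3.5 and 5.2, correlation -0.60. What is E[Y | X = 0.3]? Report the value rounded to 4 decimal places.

E[Y | X=x] = μ_Y + ρ(σ_Y/σ_X)(x − μ_X) for jointly normal variables.
E[Y | X=0.3] = -5.8 + (-0.60)·(5.2/3.5)·(0.3 − (-2.0)) = -5.8 + (-0.89143)·(2.3) = -7.8503.

-7.8503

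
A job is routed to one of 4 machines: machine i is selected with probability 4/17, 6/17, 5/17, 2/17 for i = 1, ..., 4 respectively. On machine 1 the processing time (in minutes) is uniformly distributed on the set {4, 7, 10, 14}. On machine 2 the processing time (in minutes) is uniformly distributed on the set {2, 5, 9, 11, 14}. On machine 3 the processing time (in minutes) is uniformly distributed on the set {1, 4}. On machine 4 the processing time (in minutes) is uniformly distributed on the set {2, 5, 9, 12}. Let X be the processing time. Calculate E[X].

E[X | machine 1] = (4+7+10+14)/4 = 35/4.
E[X | machine 2] = (2+5+9+11+14)/5 = 41/5.
E[X | machine 3] = (1+4)/2 = 5/2.
E[X | machine 4] = (2+5+9+12)/4 = 7.
By the law of total expectation,
E[X] = (4/17)·(35/4) + (6/17)·(41/5) + (5/17)·(5/2) + (2/17)·(7) = 1107/170.

1107/170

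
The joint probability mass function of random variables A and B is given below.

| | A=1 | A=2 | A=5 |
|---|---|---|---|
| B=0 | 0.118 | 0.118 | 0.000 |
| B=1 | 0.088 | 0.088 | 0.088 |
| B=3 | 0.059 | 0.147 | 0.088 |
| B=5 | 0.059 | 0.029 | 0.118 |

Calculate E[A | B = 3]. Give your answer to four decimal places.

2.6973

P(B = 3) = 0.294.
Σ A·P over the event = 1·(0.059) + 2·(0.147) + 5·(0.088) = 0.793.
E[A | B = 3] = (0.793) / (0.294) = 2.6973.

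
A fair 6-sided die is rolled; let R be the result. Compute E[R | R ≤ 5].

3

Given R ≤ 5, R is equally likely to be any of {1, 2, 3, 4, 5}.
E[R | R ≤ 5] = (1 + 2 + 3 + 4 + 5) / 5 = 3.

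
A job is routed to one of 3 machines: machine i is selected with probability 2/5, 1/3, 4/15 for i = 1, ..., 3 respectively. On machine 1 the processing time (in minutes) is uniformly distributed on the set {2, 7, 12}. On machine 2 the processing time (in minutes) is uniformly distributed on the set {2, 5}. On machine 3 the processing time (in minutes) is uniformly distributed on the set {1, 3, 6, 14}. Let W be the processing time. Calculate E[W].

E[W | machine 1] = (2+7+12)/3 = 7.
E[W | machine 2] = (2+5)/2 = 7/2.
E[W | machine 3] = (1+3+6+14)/4 = 6.
E[W] = (2/5)·(7) + (1/3)·(7/2) + (4/15)·(6) = 167/30.

167/30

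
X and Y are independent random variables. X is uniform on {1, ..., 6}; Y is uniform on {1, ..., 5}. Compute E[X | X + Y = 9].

5

Outcomes with X + Y = 9: (4,5), (5,4), (6,3), each with probability 1/30.
E[X | X + Y = 9] = (4 + 5 + 6) / 3 = 5.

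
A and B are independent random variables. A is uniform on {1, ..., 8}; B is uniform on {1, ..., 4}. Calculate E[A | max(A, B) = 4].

Outcomes with max(A, B) = 4: (1,4), (2,4), (3,4), (4,1), (4,2), (4,3), (4,4), each with probability 1/32.
E[A | max(A, B) = 4] = (1 + 2 + 3 + 4 + 4 + 4 + 4) / 7 = 22/7.

22/7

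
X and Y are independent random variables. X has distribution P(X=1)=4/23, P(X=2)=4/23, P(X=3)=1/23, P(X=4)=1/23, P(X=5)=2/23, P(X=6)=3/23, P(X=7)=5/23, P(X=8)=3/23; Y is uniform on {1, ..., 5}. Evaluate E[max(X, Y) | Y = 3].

118/23

P(Y = 3) = 1/5.
Summing max(X,Y)·P(x,y) over outcomes with Y = 3 gives 118/115.
E[max(X, Y) | Y = 3] = (118/115) / (1/5) = 118/23.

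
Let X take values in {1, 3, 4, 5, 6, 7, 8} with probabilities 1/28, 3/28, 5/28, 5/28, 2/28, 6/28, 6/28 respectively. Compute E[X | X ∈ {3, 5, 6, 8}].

P(X ∈ {3, 5, 6, 8}) = 4/7.
Σ over the event: 3·3/28 + 5·5/28 + 6·1/14 + 8·3/14 = 47/14.
E[X | X ∈ {3, 5, 6, 8}] = (47/14) / (4/7) = 47/8.

47/8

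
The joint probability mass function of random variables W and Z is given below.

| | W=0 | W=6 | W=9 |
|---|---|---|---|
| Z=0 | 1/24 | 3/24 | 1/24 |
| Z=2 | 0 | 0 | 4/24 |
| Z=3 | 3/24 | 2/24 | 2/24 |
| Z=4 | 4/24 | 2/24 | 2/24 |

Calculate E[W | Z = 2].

P(Z = 2) = 1/6.
Σ W·P over the event = 9·(4/24) = 3/2.
E[W | Z = 2] = (3/2) / (1/6) = 9.

9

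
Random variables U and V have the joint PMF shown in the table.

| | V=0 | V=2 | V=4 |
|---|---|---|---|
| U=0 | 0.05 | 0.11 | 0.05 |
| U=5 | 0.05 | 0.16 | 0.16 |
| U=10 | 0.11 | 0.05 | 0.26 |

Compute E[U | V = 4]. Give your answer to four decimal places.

P(V = 4) = 0.47.
Summing U·P(U=x,V=y) over the conditioning event gives 3.40.
E[U | V = 4] = (3.40) / (0.47) = 7.2340.

7.2340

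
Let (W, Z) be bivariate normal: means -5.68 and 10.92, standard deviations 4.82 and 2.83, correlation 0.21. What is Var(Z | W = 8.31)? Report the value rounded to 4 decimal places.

7.6557

Var(Z | W=x) = (1 − ρ²)·σ_Z².
Var(Z | W=8.31) = (2.83)²·(1 − (0.21)²) = 8.0089·0.9559 = 7.6557.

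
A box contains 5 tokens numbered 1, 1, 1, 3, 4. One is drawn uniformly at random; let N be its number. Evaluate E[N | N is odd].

3/2

P(N is odd) = 4/5.
Σ over the event: 1·3/5 + 3·1/5 = 6/5.
E[N | N is odd] = (6/5) / (4/5) = 3/2.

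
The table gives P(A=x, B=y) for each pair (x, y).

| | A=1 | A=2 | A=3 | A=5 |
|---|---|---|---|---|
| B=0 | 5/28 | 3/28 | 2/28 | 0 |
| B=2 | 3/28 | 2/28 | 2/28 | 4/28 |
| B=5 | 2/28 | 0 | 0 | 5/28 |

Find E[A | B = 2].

3

P(B = 2) = 11/28.
Σ A·P over the event = 1·(3/28) + 2·(2/28) + 3·(2/28) + 5·(4/28) = 33/28.
E[A | B = 2] = (33/28) / (11/28) = 3.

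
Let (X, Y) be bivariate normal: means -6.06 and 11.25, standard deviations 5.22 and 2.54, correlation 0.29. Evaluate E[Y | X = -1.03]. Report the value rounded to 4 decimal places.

For a bivariate normal, E[Y | X=x] = μ_Y + ρ·(σ_Y/σ_X)·(x − μ_X).
E[Y | X=-1.03] = 11.25 + (0.29)·(2.54/5.22)·(-1.03 − (-6.06)) = 11.25 + (0.14111)·(5.03) = 11.9598.

11.9598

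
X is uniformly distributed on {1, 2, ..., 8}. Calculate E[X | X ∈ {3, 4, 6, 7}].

P(X ∈ {3, 4, 6, 7}) = 1/2.
Σ over the event: 3·1/8 + 4·1/8 + 6·1/8 + 7·1/8 = 5/2.
E[X | X ∈ {3, 4, 6, 7}] = (5/2) / (1/2) = 5.

5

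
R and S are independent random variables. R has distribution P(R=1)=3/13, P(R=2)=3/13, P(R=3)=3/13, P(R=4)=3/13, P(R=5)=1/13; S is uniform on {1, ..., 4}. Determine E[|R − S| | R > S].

P(R > S) = 11/26.
Summing |R−S|·P(x,y) over outcomes with R > S gives 10/13.
E[|R − S| | R > S] = (10/13) / (11/26) = 20/11.

20/11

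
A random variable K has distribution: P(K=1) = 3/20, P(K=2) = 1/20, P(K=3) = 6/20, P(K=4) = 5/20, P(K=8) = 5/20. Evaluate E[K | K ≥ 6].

8

P(K ≥ 6) = 1/4.
Σ over the event: 8·1/4 = 2.
E[K | K ≥ 6] = (2) / (1/4) = 8.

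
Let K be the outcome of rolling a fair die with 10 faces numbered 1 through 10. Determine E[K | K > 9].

10

Given K > 9, K is equally likely to be any of {10}.
E[K | K > 9] = (10) / 1 = 10.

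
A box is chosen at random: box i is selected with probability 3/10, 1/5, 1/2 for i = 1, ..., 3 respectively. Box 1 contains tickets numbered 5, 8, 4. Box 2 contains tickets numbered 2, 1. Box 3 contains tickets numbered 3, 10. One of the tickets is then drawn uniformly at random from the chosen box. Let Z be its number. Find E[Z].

21/4

E[Z | box 1] = (5+8+4)/3 = 17/3.
E[Z | box 2] = (2+1)/2 = 3/2.
E[Z | box 3] = (3+10)/2 = 13/2.
E[Z] = (3/10)·(17/3) + (1/5)·(3/2) + (1/2)·(13/2) = 21/4.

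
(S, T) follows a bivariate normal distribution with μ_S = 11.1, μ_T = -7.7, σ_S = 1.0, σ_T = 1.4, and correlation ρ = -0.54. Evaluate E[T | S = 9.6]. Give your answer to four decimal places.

-6.5660

E[T | S=x] = μ_T + ρ(σ_T/σ_S)(x − μ_S) for jointly normal variables.
E[T | S=9.6] = -7.7 + (-0.54)·(1.4/1.0)·(9.6 − (11.1)) = -7.7 + (-0.756)·(-1.5) = -6.5660.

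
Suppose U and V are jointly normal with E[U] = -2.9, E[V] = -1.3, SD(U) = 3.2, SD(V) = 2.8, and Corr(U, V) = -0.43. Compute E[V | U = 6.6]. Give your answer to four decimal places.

-4.8744

The regression of V on U has slope ρ·σ_V/σ_U and passes through (μ_U, μ_V).
E[V | U=6.6] = -1.3 + (-0.43)·(2.8/3.2)·(6.6 − (-2.9)) = -1.3 + (-0.37625)·(9.5) = -4.8744.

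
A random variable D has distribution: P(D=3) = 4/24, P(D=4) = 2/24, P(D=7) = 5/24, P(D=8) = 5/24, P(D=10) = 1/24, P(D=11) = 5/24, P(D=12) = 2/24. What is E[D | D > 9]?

P(D > 9) = 1/3.
Σ over the event: 10·1/24 + 11·5/24 + 12·1/12 = 89/24.
E[D | D > 9] = (89/24) / (1/3) = 89/8.

89/8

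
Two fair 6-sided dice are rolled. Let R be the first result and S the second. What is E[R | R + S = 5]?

5/2

Outcomes with R + S = 5: (1,4), (2,3), (3,2), (4,1), each with probability 1/36.
E[R | R + S = 5] = (1 + 2 + 3 + 4) / 4 = 5/2.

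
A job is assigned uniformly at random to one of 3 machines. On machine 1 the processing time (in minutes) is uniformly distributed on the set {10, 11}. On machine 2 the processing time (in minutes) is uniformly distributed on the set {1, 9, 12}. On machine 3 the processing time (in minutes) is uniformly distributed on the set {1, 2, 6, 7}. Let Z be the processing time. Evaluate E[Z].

131/18

E[Z | machine 1] = (10+11)/2 = 21/2.
E[Z | machine 2] = (1+9+12)/3 = 22/3.
E[Z | machine 3] = (1+2+6+7)/4 = 4.
By the law of total expectation,
E[Z] = (1/3)·(21/2) + (1/3)·(22/3) + (1/3)·(4) = 131/18.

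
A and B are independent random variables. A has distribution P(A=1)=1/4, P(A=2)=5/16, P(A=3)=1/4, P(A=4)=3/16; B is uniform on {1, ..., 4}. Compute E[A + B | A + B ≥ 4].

277/51

P(A + B ≥ 4) = 51/64.
Summing (A+B)·P(x,y) over outcomes with A + B ≥ 4 gives 277/64.
E[A + B | A + B ≥ 4] = (277/64) / (51/64) = 277/51.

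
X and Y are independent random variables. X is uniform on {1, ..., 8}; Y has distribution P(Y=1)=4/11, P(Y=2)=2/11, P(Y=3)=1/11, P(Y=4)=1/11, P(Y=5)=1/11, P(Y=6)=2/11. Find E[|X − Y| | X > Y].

191/56

P(X > Y) = 7/11.
Summing |X−Y|·P(x,y) over outcomes with X > Y gives 191/88.
E[|X − Y| | X > Y] = (191/88) / (7/11) = 191/56.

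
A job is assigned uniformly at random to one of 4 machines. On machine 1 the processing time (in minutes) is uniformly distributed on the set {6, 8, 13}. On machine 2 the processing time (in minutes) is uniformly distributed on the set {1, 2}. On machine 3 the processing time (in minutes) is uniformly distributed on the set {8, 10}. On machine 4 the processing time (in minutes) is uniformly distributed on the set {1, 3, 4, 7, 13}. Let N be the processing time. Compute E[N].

E[N | machine 1] = (6+8+13)/3 = 9.
E[N | machine 2] = (1+2)/2 = 3/2.
E[N | machine 3] = (8+10)/2 = 9.
E[N | machine 4] = (1+3+4+7+13)/5 = 28/5.
By the law of total expectation,
E[N] = (1/4)·(9) + (1/4)·(3/2) + (1/4)·(9) + (1/4)·(28/5) = 251/40.

251/40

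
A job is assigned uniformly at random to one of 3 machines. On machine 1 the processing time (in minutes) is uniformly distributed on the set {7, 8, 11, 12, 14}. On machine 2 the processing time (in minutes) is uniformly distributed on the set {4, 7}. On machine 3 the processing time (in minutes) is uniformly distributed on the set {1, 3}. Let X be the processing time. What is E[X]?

E[X | machine 1] = (7+8+11+12+14)/5 = 52/5.
E[X | machine 2] = (4+7)/2 = 11/2.
E[X | machine 3] = (1+3)/2 = 2.
E[X] = (1/3)·(52/5) + (1/3)·(11/2) + (1/3)·(2) = 179/30.

179/30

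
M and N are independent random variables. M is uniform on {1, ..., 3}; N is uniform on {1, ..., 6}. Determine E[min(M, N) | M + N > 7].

8/3

P(M + N > 7) = 1/6.
Summing min(M,N)·P(x,y) over outcomes with M + N > 7 gives 4/9.
E[min(M, N) | M + N > 7] = (4/9) / (1/6) = 8/3.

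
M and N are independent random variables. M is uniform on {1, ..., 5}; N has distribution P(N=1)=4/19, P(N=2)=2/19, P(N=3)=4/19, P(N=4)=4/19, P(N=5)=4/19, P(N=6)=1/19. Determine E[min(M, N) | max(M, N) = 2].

5/4

P(max(M, N) = 2) = 8/95.
Summing min(M,N)·P(x,y) over outcomes with max(M, N) = 2 gives 2/19.
E[min(M, N) | max(M, N) = 2] = (2/19) / (8/95) = 5/4.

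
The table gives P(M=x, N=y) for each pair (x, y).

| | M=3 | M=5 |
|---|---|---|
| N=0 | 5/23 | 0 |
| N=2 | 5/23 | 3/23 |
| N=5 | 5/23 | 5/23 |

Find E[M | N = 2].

15/4

P(N = 2) = 8/23.
Summing M·P(M=x,N=y) over the conditioning event gives 30/23.
E[M | N = 2] = (30/23) / (8/23) = 15/4.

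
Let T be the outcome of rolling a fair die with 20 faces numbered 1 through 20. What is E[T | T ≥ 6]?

P(T ≥ 6) = 3/4.
E[T | T ≥ 6] = (39/4) / (3/4) = 13.

13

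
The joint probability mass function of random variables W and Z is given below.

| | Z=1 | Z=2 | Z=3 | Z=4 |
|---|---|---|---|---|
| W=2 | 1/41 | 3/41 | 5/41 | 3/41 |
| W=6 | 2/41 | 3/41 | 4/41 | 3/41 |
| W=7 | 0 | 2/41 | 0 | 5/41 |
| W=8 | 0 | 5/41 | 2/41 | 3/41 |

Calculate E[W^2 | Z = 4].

557/14

P(Z = 4) = 14/41.
Σ W^2·P over the event = 4·(3/41) + 36·(3/41) + 49·(5/41) + 64·(3/41) = 557/41.
E[W^2 | Z = 4] = (557/41) / (14/41) = 557/14.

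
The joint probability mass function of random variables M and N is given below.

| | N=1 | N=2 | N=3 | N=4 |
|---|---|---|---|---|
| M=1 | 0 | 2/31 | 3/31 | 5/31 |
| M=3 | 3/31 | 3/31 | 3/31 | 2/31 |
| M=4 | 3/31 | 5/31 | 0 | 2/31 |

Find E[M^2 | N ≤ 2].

P(N ≤ 2) = 16/31.
Σ M^2·P over the event = 1·(2/31) + 9·(3/31) + 9·(3/31) + 16·(3/31) + 16·(5/31) = 184/31.
E[M^2 | N ≤ 2] = (184/31) / (16/31) = 23/2.

23/2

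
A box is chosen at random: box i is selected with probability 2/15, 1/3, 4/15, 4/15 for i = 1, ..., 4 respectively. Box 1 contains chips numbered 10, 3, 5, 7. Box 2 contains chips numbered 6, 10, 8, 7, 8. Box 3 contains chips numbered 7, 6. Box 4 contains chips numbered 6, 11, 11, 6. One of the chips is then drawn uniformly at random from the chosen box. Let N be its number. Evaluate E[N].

223/30

E[N | box 1] = (10+3+5+7)/4 = 25/4.
E[N | box 2] = (6+10+8+7+8)/5 = 39/5.
E[N | box 3] = (7+6)/2 = 13/2.
E[N | box 4] = (6+11+11+6)/4 = 17/2.
By the law of total expectation,
E[N] = (2/15)·(25/4) + (1/3)·(39/5) + (4/15)·(13/2) + (4/15)·(17/2) = 223/30.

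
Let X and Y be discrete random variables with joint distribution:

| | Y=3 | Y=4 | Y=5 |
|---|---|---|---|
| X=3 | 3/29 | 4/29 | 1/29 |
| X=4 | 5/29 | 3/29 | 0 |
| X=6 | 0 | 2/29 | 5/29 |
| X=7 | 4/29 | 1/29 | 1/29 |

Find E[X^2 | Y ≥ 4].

P(Y ≥ 4) = 17/29.
Σ X^2·P over the event = 9·(4/29) + 9·(1/29) + 16·(3/29) + 36·(2/29) + 36·(5/29) + 49·(1/29) + 49·(1/29) = 443/29.
E[X^2 | Y ≥ 4] = (443/29) / (17/29) = 443/17.

443/17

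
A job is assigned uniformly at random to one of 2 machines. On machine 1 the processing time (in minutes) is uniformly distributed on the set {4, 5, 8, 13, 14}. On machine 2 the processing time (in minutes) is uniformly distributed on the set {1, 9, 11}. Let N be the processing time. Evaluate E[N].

E[N | machine 1] = (4+5+8+13+14)/5 = 44/5.
E[N | machine 2] = (1+9+11)/3 = 7.
By the law of total expectation,
E[N] = (1/2)·(44/5) + (1/2)·(7) = 79/10.

79/10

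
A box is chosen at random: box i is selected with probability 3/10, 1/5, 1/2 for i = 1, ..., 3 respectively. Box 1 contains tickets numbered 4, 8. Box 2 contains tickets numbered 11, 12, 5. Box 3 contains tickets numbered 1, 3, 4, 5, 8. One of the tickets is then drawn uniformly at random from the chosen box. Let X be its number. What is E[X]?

E[X | box 1] = (4+8)/2 = 6.
E[X | box 2] = (11+12+5)/3 = 28/3.
E[X | box 3] = (1+3+4+5+8)/5 = 21/5.
E[X] = (3/10)·(6) + (1/5)·(28/3) + (1/2)·(21/5) = 173/30.

173/30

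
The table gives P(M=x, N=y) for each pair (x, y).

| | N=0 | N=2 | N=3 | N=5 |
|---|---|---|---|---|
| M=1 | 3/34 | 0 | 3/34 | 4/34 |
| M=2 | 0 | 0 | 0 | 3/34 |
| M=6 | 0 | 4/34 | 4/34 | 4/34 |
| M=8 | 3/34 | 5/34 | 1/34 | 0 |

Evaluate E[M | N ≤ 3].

P(N ≤ 3) = 23/34.
Σ M·P over the event = 1·(3/34) + 1·(3/34) + 6·(4/34) + 6·(4/34) + 8·(3/34) + 8·(5/34) + 8·(1/34) = 63/17.
E[M | N ≤ 3] = (63/17) / (23/34) = 126/23.

126/23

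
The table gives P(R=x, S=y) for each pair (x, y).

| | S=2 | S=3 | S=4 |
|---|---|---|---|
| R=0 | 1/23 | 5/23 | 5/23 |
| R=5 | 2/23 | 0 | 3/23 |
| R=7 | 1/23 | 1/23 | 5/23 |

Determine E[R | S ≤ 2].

17/4

P(S ≤ 2) = 4/23.
Σ R·P over the event = 0·(1/23) + 5·(2/23) + 7·(1/23) = 17/23.
E[R | S ≤ 2] = (17/23) / (4/23) = 17/4.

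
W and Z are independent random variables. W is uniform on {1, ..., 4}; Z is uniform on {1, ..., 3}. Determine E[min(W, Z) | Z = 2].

7/4

Outcomes with Z = 2: (1,2), (2,2), (3,2), (4,2), each with probability 1/12.
E[min(W, Z) | Z = 2] = (1 + 2 + 2 + 2) / 4 = 7/4.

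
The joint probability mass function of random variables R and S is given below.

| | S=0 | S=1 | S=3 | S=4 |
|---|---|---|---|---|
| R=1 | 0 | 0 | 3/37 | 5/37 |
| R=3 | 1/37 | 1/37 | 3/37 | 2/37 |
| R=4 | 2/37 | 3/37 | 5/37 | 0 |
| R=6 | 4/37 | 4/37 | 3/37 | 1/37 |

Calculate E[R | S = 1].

P(S = 1) = 8/37.
Summing R·P(R=x,S=y) over the conditioning event gives 39/37.
E[R | S = 1] = (39/37) / (8/37) = 39/8.

39/8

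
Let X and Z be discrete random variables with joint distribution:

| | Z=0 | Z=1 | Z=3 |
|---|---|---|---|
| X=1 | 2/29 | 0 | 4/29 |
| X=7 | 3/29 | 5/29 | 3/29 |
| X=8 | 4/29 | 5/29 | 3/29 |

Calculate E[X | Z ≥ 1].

31/5

P(Z ≥ 1) = 20/29.
Σ X·P over the event = 1·(4/29) + 7·(5/29) + 7·(3/29) + 8·(5/29) + 8·(3/29) = 124/29.
E[X | Z ≥ 1] = (124/29) / (20/29) = 31/5.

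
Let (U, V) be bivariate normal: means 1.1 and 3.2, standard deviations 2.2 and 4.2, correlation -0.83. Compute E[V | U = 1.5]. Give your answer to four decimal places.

2.5662

The regression of V on U has slope ρ·σ_V/σ_U and passes through (μ_U, μ_V).
E[V | U=1.5] = 3.2 + (-0.83)·(4.2/2.2)·(1.5 − (1.1)) = 3.2 + (-1.5845)·(0.4) = 2.5662.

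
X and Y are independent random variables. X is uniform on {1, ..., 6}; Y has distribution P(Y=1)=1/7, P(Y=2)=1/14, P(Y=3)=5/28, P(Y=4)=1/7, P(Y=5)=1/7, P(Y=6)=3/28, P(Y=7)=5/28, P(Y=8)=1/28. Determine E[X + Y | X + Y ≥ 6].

P(X + Y ≥ 6) = 11/14.
Summing (X+Y)·P(x,y) over outcomes with X + Y ≥ 6 gives 1163/168.
E[X + Y | X + Y ≥ 6] = (1163/168) / (11/14) = 1163/132.

1163/132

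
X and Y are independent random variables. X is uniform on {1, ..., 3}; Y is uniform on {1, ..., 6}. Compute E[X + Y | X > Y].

Outcomes with X > Y: (2,1), (3,1), (3,2), each with probability 1/18.
E[X + Y | X > Y] = (3 + 4 + 5) / 3 = 4.

4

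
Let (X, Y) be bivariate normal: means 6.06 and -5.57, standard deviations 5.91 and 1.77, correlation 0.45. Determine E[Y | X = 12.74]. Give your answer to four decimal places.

For a bivariate normal, E[Y | X=x] = μ_Y + ρ·(σ_Y/σ_X)·(x − μ_X).
E[Y | X=12.74] = -5.57 + (0.45)·(1.77/5.91)·(12.74 − (6.06)) = -5.57 + (0.13477)·(6.68) = -4.6697.

-4.6697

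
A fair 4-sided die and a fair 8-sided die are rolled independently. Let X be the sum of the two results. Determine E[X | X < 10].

P(X < 10) = 13/16.
Σ over the event: 2·1/32 + 3·1/16 + 4·3/32 + 5·1/8 + 6·1/8 + 7·1/8 + 8·1/8 + 9·1/8 = 5.
E[X | X < 10] = (5) / (13/16) = 80/13.

80/13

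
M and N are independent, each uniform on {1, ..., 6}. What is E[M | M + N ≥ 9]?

Outcomes with M + N ≥ 9: (3,6), (4,5), (4,6), (5,4), (5,5), (5,6), (6,3), (6,4), (6,5), (6,6), each with probability 1/36.
E[M | M + N ≥ 9] = (3 + 4 + 4 + 5 + 5 + 5 + 6 + 6 + 6 + 6) / 10 = 5.

5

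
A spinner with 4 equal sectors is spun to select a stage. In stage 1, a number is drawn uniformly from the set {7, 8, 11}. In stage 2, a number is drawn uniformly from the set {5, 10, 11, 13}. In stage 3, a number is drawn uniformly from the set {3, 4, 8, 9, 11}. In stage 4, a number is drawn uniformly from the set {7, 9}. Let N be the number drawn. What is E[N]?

401/48

E[N | stage 1] = (7+8+11)/3 = 26/3.
E[N | stage 2] = (5+10+11+13)/4 = 39/4.
E[N | stage 3] = (3+4+8+9+11)/5 = 7.
E[N | stage 4] = (7+9)/2 = 8.
E[N] = (1/4)·(26/3) + (1/4)·(39/4) + (1/4)·(7) + (1/4)·(8) = 401/48.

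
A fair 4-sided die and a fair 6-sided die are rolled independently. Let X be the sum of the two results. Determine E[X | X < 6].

P(X < 6) = 5/12.
Σ over the event: 2·1/24 + 3·1/12 + 4·1/8 + 5·1/6 = 5/3.
E[X | X < 6] = (5/3) / (5/12) = 4.

4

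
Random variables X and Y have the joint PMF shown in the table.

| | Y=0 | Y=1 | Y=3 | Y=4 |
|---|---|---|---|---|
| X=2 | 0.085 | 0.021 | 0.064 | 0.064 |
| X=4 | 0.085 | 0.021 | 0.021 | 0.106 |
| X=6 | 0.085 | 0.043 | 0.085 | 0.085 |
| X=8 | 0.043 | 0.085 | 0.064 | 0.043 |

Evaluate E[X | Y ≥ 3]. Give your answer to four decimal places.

4.9624

P(Y ≥ 3) = 0.532.
Summing X·P(X=x,Y=y) over the conditioning event gives 2.640.
E[X | Y ≥ 3] = (2.640) / (0.532) = 4.9624.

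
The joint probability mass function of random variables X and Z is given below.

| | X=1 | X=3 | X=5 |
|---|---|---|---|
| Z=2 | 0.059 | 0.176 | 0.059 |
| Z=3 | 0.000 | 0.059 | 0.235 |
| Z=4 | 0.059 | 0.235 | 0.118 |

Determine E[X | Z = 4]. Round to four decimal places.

P(Z = 4) = 0.412.
Σ X·P over the event = 1·(0.059) + 3·(0.235) + 5·(0.118) = 1.354.
E[X | Z = 4] = (1.354) / (0.412) = 3.2864.

3.2864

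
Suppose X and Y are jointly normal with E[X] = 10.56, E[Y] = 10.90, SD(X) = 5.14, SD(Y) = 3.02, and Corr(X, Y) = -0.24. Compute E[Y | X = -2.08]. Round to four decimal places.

12.6824

The regression of Y on X has slope ρ·σ_Y/σ_X and passes through (μ_X, μ_Y).
E[Y | X=-2.08] = 10.90 + (-0.24)·(3.02/5.14)·(-2.08 − (10.56)) = 10.90 + (-0.14101)·(-12.64) = 12.6824.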